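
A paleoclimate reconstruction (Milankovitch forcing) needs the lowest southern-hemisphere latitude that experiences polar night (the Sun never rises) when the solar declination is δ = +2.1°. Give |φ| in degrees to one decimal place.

Polar night requires cos H₀ = −tan φ tan δ ≥ 1, i.e. tan φ tan δ ≤ −1.
The boundary is |tan φ| · |tan δ| = 1, so |φ| = 90° − |δ| = 90° − 2.1° = 87.9° in the southern hemisphere.

|φ| = 87.9°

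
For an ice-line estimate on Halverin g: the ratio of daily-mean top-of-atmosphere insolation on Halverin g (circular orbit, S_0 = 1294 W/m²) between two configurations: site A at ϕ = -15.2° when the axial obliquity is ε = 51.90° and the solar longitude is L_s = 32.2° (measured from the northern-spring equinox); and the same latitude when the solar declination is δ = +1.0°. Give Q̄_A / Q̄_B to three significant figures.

Q̄_A / Q̄_B ≈ 0.742

— Configuration A (ϕ=-15.2°):
Solar declination: sin δ = sin ε · sin L_s = sin 51.90° × sin 32.2° = 0.41934, so δ = +24.793°.
cos h₀ = −tan(-15.2°) tan(+24.793°) = 0.1255, h₀ = 1.4450 rad.
Bracket: h₀ sin ϕ sin δ + cos ϕ cos δ sin h₀ = 1.4450×-0.26219×0.41934 + 0.96502×0.90783×0.99209 = -0.158873 + 0.869144 = 0.710271.
Q̄ = (S_0/π) × [bracket] = (1294/π) × 0.710271 = 292.56 W/m².
— Configuration B (ϕ=-15.2°):
cos h₀ = −tan(-15.2°) tan(+1.000°) = 0.0047, h₀ = 1.5661 rad.
Bracket: h₀ sin ϕ sin δ + cos ϕ cos δ sin h₀ = 1.5661×-0.26219×0.01745 + 0.96502×0.99985×0.99999 = -0.007165 + 0.964866 = 0.957701.
Q̄ = (S_0/π) × [bracket] = (1294/π) × 0.957701 = 394.47 W/m².
Ratio Q̄_A / Q̄_B = 292.56 / 394.47 = 0.7417.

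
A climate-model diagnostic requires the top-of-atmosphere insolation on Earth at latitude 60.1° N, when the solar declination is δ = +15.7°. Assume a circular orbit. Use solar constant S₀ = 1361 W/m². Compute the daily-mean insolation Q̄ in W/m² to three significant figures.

cos H₀ = −tan(+60.1°) tan(+15.700°) = -0.4888, H₀ = 2.0815 rad.
Bracket: H₀ sin φ sin δ + cos φ cos δ sin H₀ = 2.0815×0.86690×0.27060 + 0.49849×0.96269×0.87238 = 0.488285 + 0.418648 = 0.906933.
Q̄ = (S₀/π) × [bracket] = (1361/π) × 0.906933 = 392.9 W/m².

Q̄ ≈ 393 W/m²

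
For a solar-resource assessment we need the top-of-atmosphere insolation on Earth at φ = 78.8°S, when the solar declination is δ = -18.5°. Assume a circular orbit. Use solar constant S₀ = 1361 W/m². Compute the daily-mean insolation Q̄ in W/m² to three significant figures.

Q̄ ≈ 424 W/m²

cos H₀ = −tan(-78.8°) tan(-18.500°) = -1.6898 ≤ −1 ⇒ polar day, H₀ = π.
Bracket: H₀ sin φ sin δ + cos φ cos δ sin H₀ = 3.1416×-0.98096×-0.31730 + 0.19423×0.94832×0.00000 = 0.977850 + 0.000000 = 0.977850.
Q̄ = (S₀/π) × [bracket] = (1361/π) × 0.977850 = 423.6 W/m².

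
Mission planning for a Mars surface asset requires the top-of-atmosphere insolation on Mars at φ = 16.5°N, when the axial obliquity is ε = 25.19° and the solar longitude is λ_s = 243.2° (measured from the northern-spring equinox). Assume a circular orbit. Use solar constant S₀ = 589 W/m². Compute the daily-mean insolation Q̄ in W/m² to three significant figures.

Q̄ ≈ 136 W/m²

Solar declination: sin δ = sin ε · sin λ_s = sin 25.19° × sin 243.2° = -0.37990, so δ = -22.328°.
cos H₀ = −tan(+16.5°) tan(-22.328°) = 0.1217, H₀ = 1.4488 rad.
Bracket: H₀ sin φ sin δ + cos φ cos δ sin H₀ = 1.4488×0.28402×-0.37990 + 0.95882×0.92503×0.99257 = -0.156324 + 0.880347 = 0.724023.
Q̄ = (S₀/π) × [bracket] = (589/π) × 0.724023 = 135.7 W/m².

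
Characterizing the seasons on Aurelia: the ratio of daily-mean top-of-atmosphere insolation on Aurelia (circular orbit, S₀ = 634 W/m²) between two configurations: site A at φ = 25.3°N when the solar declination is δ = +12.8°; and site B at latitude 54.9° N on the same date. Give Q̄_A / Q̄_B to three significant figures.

— Configuration A (φ=+25.3°):
cos H₀ = −tan(+25.3°) tan(+12.800°) = -0.1074, H₀ = 1.6784 rad.
Bracket: H₀ sin φ sin δ + cos φ cos δ sin H₀ = 1.6784×0.42736×0.22155 + 0.90408×0.97515×0.99422 = 0.158914 + 0.876518 = 1.035432.
Q̄ = (S₀/π) × [bracket] = (634/π) × 1.035432 = 208.96 W/m².
— Configuration B (φ=+54.9°):
cos H₀ = −tan(+54.9°) tan(+12.800°) = -0.3233, H₀ = 1.9000 rad.
Bracket: H₀ sin φ sin δ + cos φ cos δ sin H₀ = 1.9000×0.81815×0.22155 + 0.57501×0.97515×0.94631 = 0.344396 + 0.530616 = 0.875012.
Q̄ = (S₀/π) × [bracket] = (634/π) × 0.875012 = 176.58 W/m².
Ratio Q̄_A / Q̄_B = 208.96 / 176.58 = 1.183.

Q̄_A / Q̄_B ≈ 1.18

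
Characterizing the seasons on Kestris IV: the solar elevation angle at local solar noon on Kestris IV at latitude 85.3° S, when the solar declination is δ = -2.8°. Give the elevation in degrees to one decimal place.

7.5°

At local noon the hour angle is zero, so the zenith angle equals |ϕ − δ| = |-85.3° − (-2.800°)| = 82.500°.
Elevation = 90° − 82.500° = 7.5°.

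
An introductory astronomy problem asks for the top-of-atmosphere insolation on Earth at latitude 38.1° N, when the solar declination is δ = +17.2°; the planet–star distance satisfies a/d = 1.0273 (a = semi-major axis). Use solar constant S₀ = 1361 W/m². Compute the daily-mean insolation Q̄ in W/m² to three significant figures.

Q̄ ≈ 485 W/m²

cos H₀ = −tan(+38.1°) tan(+17.200°) = -0.2427, H₀ = 1.8160 rad.
Bracket: H₀ sin φ sin δ + cos φ cos δ sin H₀ = 1.8160×0.61704×0.29571 + 0.78694×0.95528×0.97010 = 0.331356 + 0.729271 = 1.060627.
Inverse-square distance factor (a/d)² = 1.0273² = 1.055345.
Q̄ = (S₀/π) × 1.055345 × [bracket] = (1361/π) × 1.055345 × 1.060627 = 484.9 W/m².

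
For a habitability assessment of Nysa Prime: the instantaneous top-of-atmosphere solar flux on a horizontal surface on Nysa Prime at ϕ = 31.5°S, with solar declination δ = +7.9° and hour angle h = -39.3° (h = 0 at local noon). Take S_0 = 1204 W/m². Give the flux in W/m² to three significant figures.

cos θ_z = sin ϕ sin δ + cos ϕ cos δ cos h = -0.071815 + 0.653545 = 0.581730.
Flux = S_0 · cos θ_z = 1204 × 0.581730 = 700.4 W/m².

700 W/m²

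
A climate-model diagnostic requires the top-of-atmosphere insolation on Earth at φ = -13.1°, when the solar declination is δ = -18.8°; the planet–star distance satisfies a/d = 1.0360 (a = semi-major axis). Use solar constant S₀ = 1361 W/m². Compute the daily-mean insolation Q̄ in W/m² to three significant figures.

cos H₀ = −tan(-13.1°) tan(-18.800°) = -0.0792, H₀ = 1.6501 rad.
Bracket: H₀ sin φ sin δ + cos φ cos δ sin H₀ = 1.6501×-0.22665×-0.32227 + 0.97398×0.94665×0.99686 = 0.120527 + 0.919123 = 1.039650.
Inverse-square distance factor (a/d)² = 1.0360² = 1.073296.
Q̄ = (S₀/π) × 1.073296 × [bracket] = (1361/π) × 1.073296 × 1.039650 = 483.4 W/m².

Q̄ ≈ 483 W/m²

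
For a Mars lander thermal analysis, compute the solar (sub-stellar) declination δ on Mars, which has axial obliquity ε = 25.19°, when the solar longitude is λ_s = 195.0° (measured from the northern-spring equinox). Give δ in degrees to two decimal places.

sin δ = sin ε · sin λ_s = sin 25.19° × sin 195.0° = -0.110159.
δ = arcsin(-0.110159) = -6.32°.

δ = -6.32°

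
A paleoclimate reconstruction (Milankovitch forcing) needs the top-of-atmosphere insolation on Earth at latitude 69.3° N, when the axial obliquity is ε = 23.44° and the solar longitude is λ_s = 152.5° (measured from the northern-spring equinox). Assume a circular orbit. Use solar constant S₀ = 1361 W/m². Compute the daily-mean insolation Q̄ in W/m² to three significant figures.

Solar declination: sin δ = sin ε · sin λ_s = sin 23.44° × sin 152.5° = 0.18368, so δ = +10.584°.
cos H₀ = −tan(+69.3°) tan(+10.584°) = -0.4945, H₀ = 2.0881 rad.
Bracket: H₀ sin φ sin δ + cos φ cos δ sin H₀ = 2.0881×0.93544×0.18368 + 0.35347×0.98299×0.86918 = 0.358781 + 0.302003 = 0.660784.
Q̄ = (S₀/π) × [bracket] = (1361/π) × 0.660784 = 286.3 W/m².

Q̄ ≈ 286 W/m²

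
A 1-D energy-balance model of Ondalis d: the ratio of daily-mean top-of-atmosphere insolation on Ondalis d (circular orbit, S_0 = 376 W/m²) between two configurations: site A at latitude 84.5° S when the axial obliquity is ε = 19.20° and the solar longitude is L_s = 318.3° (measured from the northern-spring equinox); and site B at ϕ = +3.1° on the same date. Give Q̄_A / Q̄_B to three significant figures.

— Configuration A (ϕ=-84.5°):
Solar declination: sin δ = sin ε · sin L_s = sin 19.20° × sin 318.3° = -0.21877, so δ = -12.637°.
cos h₀ = −tan(-84.5°) tan(-12.637°) = -2.3284 ≤ −1 ⇒ polar day, h₀ = π.
Bracket: h₀ sin ϕ sin δ + cos ϕ cos δ sin h₀ = 3.1416×-0.99540×-0.21877 + 0.09585×0.97578×0.00000 = 0.684126 + 0.000000 = 0.684126.
Q̄ = (S_0/π) × [bracket] = (376/π) × 0.684126 = 81.879 W/m².
— Configuration B (ϕ=+3.1°):
cos h₀ = −tan(+3.1°) tan(-12.637°) = 0.0121, h₀ = 1.5587 rad.
Bracket: h₀ sin ϕ sin δ + cos ϕ cos δ sin h₀ = 1.5587×0.05408×-0.21877 + 0.99854×0.97578×0.99993 = -0.018441 + 0.974287 = 0.955846.
Q̄ = (S_0/π) × [bracket] = (376/π) × 0.955846 = 114.40 W/m².
Ratio Q̄_A / Q̄_B = 81.879 / 114.40 = 0.7157.

Q̄_A / Q̄_B ≈ 0.716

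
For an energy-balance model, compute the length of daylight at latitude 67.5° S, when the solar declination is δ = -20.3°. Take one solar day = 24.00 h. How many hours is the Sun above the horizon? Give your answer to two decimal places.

cos H₀ = −tan φ · tan δ = −tan(-67.5°) × tan(-20.300°) = -0.8930, so H₀ = 2.6749 rad = 153.26°.
Daylight = 2H₀/(2π) × 24.00 h = (2.6749/π) × 24.00 = 20.43 h.

20.43 h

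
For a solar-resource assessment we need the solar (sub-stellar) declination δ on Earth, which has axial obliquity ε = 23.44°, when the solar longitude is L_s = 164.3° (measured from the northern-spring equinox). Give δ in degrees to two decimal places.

δ = +6.18°

sin δ = sin ε · sin L_s = sin 23.44° × sin 164.3° = 0.107642.
δ = arcsin(0.107642) = +6.18°.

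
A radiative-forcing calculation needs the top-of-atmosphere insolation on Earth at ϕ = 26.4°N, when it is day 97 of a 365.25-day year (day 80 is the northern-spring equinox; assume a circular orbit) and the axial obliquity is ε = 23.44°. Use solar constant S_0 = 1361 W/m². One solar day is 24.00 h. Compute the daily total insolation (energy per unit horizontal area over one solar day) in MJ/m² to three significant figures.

36.4 MJ/m²

Solar longitude: L_s = 360° × (97 − 80)/365.25 = 16.756°.
sin δ = sin 23.44° × sin 16.756° = 0.11468, so δ = +6.585°.
cos h₀ = −tan(+26.4°) tan(+6.585°) = -0.0573, h₀ = 1.6281 rad.
Bracket: h₀ sin ϕ sin δ + cos ϕ cos δ sin h₀ = 1.6281×0.44464×0.11468 + 0.89571×0.99340×0.99836 = 0.083019 + 0.888339 = 0.971358.
Q̄ = (S_0/π) × [bracket] = (1361/π) × 0.971358 = 420.81 W/m².
Daily total = Q̄ × 24.00 h × 3600 s/h = 420.81 × 24.00 × 3600 / 10⁶ = 36.36 MJ/m².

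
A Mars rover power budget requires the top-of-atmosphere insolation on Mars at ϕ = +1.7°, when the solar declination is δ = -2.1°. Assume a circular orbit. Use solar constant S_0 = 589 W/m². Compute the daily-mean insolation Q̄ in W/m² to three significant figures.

cos h₀ = −tan(+1.7°) tan(-2.100°) = 0.0011, h₀ = 1.5697 rad.
Bracket: h₀ sin ϕ sin δ + cos ϕ cos δ sin h₀ = 1.5697×0.02967×-0.03664 + 0.99956×0.99933×1.00000 = -0.001706 + 0.998890 = 0.997184.
Q̄ = (S_0/π) × [bracket] = (589/π) × 0.997184 = 187.0 W/m².

Q̄ ≈ 187 W/m²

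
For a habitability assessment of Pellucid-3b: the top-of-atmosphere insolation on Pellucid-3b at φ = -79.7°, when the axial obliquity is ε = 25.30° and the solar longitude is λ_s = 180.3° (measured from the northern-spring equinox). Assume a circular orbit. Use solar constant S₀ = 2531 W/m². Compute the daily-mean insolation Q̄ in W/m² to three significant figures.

Q̄ ≈ 147 W/m²

Solar declination: sin δ = sin ε · sin λ_s = sin 25.30° × sin 180.3° = -0.00224, so δ = -0.128°.
cos H₀ = −tan(-79.7°) tan(-0.128°) = -0.0123, H₀ = 1.5831 rad.
Bracket: H₀ sin φ sin δ + cos φ cos δ sin H₀ = 1.5831×-0.98389×-0.00224 + 0.17880×1.00000×0.99992 = 0.003489 + 0.178786 = 0.182275.
Q̄ = (S₀/π) × [bracket] = (2531/π) × 0.182275 = 146.8 W/m².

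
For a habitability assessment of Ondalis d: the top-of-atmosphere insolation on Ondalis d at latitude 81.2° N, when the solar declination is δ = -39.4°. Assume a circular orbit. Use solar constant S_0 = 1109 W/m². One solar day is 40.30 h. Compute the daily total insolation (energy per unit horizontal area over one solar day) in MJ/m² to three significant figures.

cos h₀ = −tan(+81.2°) tan(-39.400°) = 5.3060 ≥ 1 ⇒ polar night, h₀ = 0 and Q̄ = 0.
Daily total = Q̄ × 40.30 h × 3600 s/h = 0.00 MJ/m².

0.00 MJ/m²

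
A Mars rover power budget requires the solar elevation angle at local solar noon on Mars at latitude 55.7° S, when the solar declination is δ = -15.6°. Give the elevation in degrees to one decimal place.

At local noon the hour angle is zero, so the zenith angle equals |ϕ − δ| = |-55.7° − (-15.600°)| = 40.100°.
Elevation = 90° − 40.100° = 49.9°.

49.9°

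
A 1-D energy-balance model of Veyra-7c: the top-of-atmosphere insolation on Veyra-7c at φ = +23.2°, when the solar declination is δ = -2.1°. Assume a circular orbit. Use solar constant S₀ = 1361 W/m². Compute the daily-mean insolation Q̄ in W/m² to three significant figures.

cos H₀ = −tan(+23.2°) tan(-2.100°) = 0.0157, H₀ = 1.5551 rad.
Bracket: H₀ sin φ sin δ + cos φ cos δ sin H₀ = 1.5551×0.39394×-0.03664 + 0.91914×0.99933×0.99988 = -0.022446 + 0.918414 = 0.895968.
Q̄ = (S₀/π) × [bracket] = (1361/π) × 0.895968 = 388.2 W/m².

Q̄ ≈ 388 W/m²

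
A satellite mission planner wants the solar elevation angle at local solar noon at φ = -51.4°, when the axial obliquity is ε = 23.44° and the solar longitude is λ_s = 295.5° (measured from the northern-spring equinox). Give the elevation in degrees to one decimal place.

Solar declination: sin δ = sin ε · sin λ_s = sin 23.44° × sin 295.5° = -0.35904, so δ = -21.041°.
At local noon the hour angle is zero, so the zenith angle equals |φ − δ| = |-51.4° − (-21.041°)| = 30.359°.
Elevation = 90° − 30.359° = 59.6°.

59.6°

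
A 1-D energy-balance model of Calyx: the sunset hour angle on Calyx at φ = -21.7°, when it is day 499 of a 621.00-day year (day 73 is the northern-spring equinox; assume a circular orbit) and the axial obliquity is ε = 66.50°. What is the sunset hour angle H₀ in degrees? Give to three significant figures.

Solar longitude: λ_s = 360° × (499 − 73)/621.00 = 246.957°.
sin δ = sin 66.50° × sin 246.957° = -0.84389, so δ = -57.553°.
cos H₀ = −tan φ · tan δ = −tan(-21.7°) × tan(-57.553°) = -0.6259, so H₀ = 2.2471 rad = 128.75°.

H₀ = 129°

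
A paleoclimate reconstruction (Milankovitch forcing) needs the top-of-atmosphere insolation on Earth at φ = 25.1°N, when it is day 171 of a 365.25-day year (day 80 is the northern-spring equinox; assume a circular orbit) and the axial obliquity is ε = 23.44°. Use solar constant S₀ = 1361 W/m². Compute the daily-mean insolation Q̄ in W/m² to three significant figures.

Q̄ ≈ 482 W/m²

Solar longitude: λ_s = 360° × (171 − 80)/365.25 = 89.692°.
sin δ = sin 23.44° × sin 89.692° = 0.39778, so δ = +23.440°.
cos H₀ = −tan(+25.1°) tan(+23.440°) = -0.2031, H₀ = 1.7753 rad.
Bracket: H₀ sin φ sin δ + cos φ cos δ sin H₀ = 1.7753×0.42420×0.39778 + 0.90557×0.91748×0.97916 = 0.299561 + 0.813528 = 1.113089.
Q̄ = (S₀/π) × [bracket] = (1361/π) × 1.113089 = 482.2 W/m².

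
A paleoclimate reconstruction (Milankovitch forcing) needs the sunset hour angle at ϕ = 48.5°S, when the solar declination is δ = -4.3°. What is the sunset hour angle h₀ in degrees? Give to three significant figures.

cos h₀ = −tan ϕ · tan δ = −tan(-48.5°) × tan(-4.300°) = -0.0850, so h₀ = 1.6559 rad = 94.88°.

h₀ = 94.9°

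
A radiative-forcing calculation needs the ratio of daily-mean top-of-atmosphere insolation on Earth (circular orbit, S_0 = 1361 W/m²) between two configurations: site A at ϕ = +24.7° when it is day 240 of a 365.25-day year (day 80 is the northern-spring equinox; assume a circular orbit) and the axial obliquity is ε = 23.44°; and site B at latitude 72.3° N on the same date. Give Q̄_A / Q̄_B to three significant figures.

— Configuration A (ϕ=+24.7°):
Solar longitude: L_s = 360° × (240 − 80)/365.25 = 157.700°.
sin δ = sin 23.44° × sin 157.700° = 0.15094, so δ = +8.682°.
cos h₀ = −tan(+24.7°) tan(+8.682°) = -0.0702, h₀ = 1.6411 rad.
Bracket: h₀ sin ϕ sin δ + cos ϕ cos δ sin h₀ = 1.6411×0.41787×0.15094 + 0.90851×0.98854×0.99753 = 0.103510 + 0.895880 = 0.999390.
Q̄ = (S_0/π) × [bracket] = (1361/π) × 0.999390 = 432.96 W/m².
— Configuration B (ϕ=+72.3°):
cos h₀ = −tan(+72.3°) tan(+8.682°) = -0.4784, h₀ = 2.0697 rad.
Bracket: h₀ sin ϕ sin δ + cos ϕ cos δ sin h₀ = 2.0697×0.95266×0.15094 + 0.30403×0.98854×0.87812 = 0.297611 + 0.263915 = 0.561526.
Q̄ = (S_0/π) × [bracket] = (1361/π) × 0.561526 = 243.26 W/m².
Ratio Q̄_A / Q̄_B = 432.96 / 243.26 = 1.780.

Q̄_A / Q̄_B ≈ 1.78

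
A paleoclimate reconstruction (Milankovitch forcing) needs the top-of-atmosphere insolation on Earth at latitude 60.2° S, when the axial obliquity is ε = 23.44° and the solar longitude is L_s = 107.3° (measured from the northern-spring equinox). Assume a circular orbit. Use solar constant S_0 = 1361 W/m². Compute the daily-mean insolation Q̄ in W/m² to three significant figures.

Solar declination: sin δ = sin ε · sin L_s = sin 23.44° × sin 107.3° = 0.37979, so δ = +22.321°.
cos h₀ = −tan(-60.2°) tan(+22.321°) = 0.7169, h₀ = 0.7715 rad.
Bracket: h₀ sin ϕ sin δ + cos ϕ cos δ sin h₀ = 0.7715×-0.86777×0.37979 + 0.49697×0.92507×0.69721 = -0.254264 + 0.320530 = 0.066266.
Q̄ = (S_0/π) × [bracket] = (1361/π) × 0.066266 = 28.71 W/m².

Q̄ ≈ 28.7 W/m²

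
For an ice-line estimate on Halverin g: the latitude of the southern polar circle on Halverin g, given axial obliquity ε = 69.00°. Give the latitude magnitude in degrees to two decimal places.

The polar circle is the lowest latitude that experiences at least one full rotation of continuous darkness at the northern-summer solstice; it lies at |φ| = 90° − ε = 90° − 69.00° = 21.00°.

21.00°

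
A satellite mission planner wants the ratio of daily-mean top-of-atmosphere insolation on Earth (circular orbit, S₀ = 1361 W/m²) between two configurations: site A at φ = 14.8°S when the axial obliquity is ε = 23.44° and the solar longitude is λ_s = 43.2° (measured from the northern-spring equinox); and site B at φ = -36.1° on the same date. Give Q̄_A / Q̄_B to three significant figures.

— Configuration A (φ=-14.8°):
Solar declination: sin δ = sin ε · sin λ_s = sin 23.44° × sin 43.2° = 0.27230, so δ = +15.801°.
cos H₀ = −tan(-14.8°) tan(+15.801°) = 0.0748, H₀ = 1.4960 rad.
Bracket: H₀ sin φ sin δ + cos φ cos δ sin H₀ = 1.4960×-0.25545×0.27230 + 0.96682×0.96221×0.99720 = -0.104060 + 0.927679 = 0.823619.
Q̄ = (S₀/π) × [bracket] = (1361/π) × 0.823619 = 356.81 W/m².
— Configuration B (φ=-36.1°):
cos H₀ = −tan(-36.1°) tan(+15.801°) = 0.2064, H₀ = 1.3629 rad.
Bracket: H₀ sin φ sin δ + cos φ cos δ sin H₀ = 1.3629×-0.58920×0.27230 + 0.80799×0.96221×0.97847 = -0.218663 + 0.760717 = 0.542054.
Q̄ = (S₀/π) × [bracket] = (1361/π) × 0.542054 = 234.83 W/m².
Ratio Q̄_A / Q̄_B = 356.81 / 234.83 = 1.519.

Q̄_A / Q̄_B ≈ 1.52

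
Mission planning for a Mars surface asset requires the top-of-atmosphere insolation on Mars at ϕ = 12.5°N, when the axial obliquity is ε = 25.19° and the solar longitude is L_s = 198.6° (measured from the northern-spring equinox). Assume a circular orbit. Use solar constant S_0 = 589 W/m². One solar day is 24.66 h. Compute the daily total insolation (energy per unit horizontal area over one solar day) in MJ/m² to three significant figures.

15.3 MJ/m²

Solar declination: sin δ = sin ε · sin L_s = sin 25.19° × sin 198.6° = -0.13576, so δ = -7.802°.
cos h₀ = −tan(+12.5°) tan(-7.802°) = 0.0304, h₀ = 1.5404 rad.
Bracket: h₀ sin ϕ sin δ + cos ϕ cos δ sin h₀ = 1.5404×0.21644×-0.13576 + 0.97630×0.99074×0.99954 = -0.045263 + 0.966815 = 0.921552.
Q̄ = (S_0/π) × [bracket] = (589/π) × 0.921552 = 172.78 W/m².
Daily total = Q̄ × 24.66 h × 3600 s/h = 172.78 × 24.66 × 3600 / 10⁶ = 15.34 MJ/m².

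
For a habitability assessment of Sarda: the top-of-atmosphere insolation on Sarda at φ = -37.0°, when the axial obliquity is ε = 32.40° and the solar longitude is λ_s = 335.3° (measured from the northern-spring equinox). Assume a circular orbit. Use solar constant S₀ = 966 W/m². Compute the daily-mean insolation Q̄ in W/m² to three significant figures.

Solar declination: sin δ = sin ε · sin λ_s = sin 32.40° × sin 335.3° = -0.22390, so δ = -12.938°.
cos H₀ = −tan(-37.0°) tan(-12.938°) = -0.1731, H₀ = 1.7448 rad.
Bracket: H₀ sin φ sin δ + cos φ cos δ sin H₀ = 1.7448×-0.60182×-0.22390 + 0.79864×0.97461×0.98490 = 0.235107 + 0.766609 = 1.001716.
Q̄ = (S₀/π) × [bracket] = (966/π) × 1.001716 = 308.0 W/m².

Q̄ ≈ 308 W/m²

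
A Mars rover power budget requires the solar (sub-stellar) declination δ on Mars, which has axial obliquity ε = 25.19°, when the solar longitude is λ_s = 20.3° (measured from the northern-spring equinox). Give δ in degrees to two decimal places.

sin δ = sin ε · sin λ_s = sin 25.19° × sin 20.3° = 0.147663.
δ = arcsin(0.147663) = +8.49°.

δ = +8.49°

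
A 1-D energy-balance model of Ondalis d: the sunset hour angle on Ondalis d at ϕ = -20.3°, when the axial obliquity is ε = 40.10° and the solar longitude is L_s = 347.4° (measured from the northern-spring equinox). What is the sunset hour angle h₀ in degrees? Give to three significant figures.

h₀ = 93.0°

Solar declination: sin δ = sin ε · sin L_s = sin 40.10° × sin 347.4° = -0.14051, so δ = -8.077°.
cos h₀ = −tan ϕ · tan δ = −tan(-20.3°) × tan(-8.077°) = -0.0525, so h₀ = 1.6233 rad = 93.01°.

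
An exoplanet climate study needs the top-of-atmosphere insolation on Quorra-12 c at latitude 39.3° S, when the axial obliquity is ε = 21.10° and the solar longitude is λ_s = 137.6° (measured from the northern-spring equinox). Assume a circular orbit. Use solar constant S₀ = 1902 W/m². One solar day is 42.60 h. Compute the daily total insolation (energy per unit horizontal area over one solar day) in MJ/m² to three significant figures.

48.7 MJ/m²

Solar declination: sin δ = sin ε · sin λ_s = sin 21.10° × sin 137.6° = 0.24275, so δ = +14.049°.
cos H₀ = −tan(-39.3°) tan(+14.049°) = 0.2048, H₀ = 1.3645 rad.
Bracket: H₀ sin φ sin δ + cos φ cos δ sin H₀ = 1.3645×-0.63338×0.24275 + 0.77384×0.97009×0.97880 = -0.209796 + 0.734780 = 0.524984.
Q̄ = (S₀/π) × [bracket] = (1902/π) × 0.524984 = 317.84 W/m².
Daily total = Q̄ × 42.60 h × 3600 s/h = 317.84 × 42.60 × 3600 / 10⁶ = 48.74 MJ/m².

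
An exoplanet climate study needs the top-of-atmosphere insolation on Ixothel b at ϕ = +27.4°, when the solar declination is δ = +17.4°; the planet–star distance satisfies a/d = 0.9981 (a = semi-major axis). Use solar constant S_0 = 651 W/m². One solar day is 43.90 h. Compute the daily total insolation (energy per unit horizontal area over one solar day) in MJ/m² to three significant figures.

35.1 MJ/m²

cos h₀ = −tan(+27.4°) tan(+17.400°) = -0.1624, h₀ = 1.7340 rad.
Bracket: h₀ sin ϕ sin δ + cos ϕ cos δ sin h₀ = 1.7340×0.46020×0.29904 + 0.88782×0.95424×0.98672 = 0.238630 + 0.835943 = 1.074573.
Inverse-square distance factor (a/d)² = 0.9981² = 0.996204.
Q̄ = (S_0/π) × 0.996204 × [bracket] = (651/π) × 0.996204 × 1.074573 = 221.83 W/m².
Daily total = Q̄ × 43.90 h × 3600 s/h = 221.83 × 43.90 × 3600 / 10⁶ = 35.06 MJ/m².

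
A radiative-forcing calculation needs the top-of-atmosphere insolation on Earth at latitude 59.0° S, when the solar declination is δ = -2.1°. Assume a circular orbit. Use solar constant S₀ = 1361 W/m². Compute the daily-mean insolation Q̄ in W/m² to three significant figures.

cos H₀ = −tan(-59.0°) tan(-2.100°) = -0.0610, H₀ = 1.6319 rad.
Bracket: H₀ sin φ sin δ + cos φ cos δ sin H₀ = 1.6319×-0.85717×-0.03664 + 0.51504×0.99933×0.99814 = 0.051253 + 0.513738 = 0.564991.
Q̄ = (S₀/π) × [bracket] = (1361/π) × 0.564991 = 244.8 W/m².

Q̄ ≈ 245 W/m²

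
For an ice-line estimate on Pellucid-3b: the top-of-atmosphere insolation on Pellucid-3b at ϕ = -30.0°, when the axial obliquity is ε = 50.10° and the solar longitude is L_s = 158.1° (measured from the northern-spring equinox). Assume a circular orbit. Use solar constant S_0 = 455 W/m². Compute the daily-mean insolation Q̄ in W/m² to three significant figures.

Solar declination: sin δ = sin ε · sin L_s = sin 50.10° × sin 158.1° = 0.28614, so δ = +16.627°.
cos h₀ = −tan(-30.0°) tan(+16.627°) = 0.1724, h₀ = 1.3975 rad.
Bracket: h₀ sin ϕ sin δ + cos ϕ cos δ sin h₀ = 1.3975×-0.50000×0.28614 + 0.86603×0.95819×0.98502 = -0.199940 + 0.817391 = 0.617451.
Q̄ = (S_0/π) × [bracket] = (455/π) × 0.617451 = 89.43 W/m².

Q̄ ≈ 89.4 W/m²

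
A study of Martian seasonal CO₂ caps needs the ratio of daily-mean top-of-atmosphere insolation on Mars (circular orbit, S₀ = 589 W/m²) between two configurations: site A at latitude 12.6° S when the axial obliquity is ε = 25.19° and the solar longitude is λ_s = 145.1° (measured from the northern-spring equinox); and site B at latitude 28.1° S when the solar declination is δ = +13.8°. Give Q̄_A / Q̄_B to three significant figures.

Q̄_A / Q̄_B ≈ 1.26

— Configuration A (φ=-12.6°):
Solar declination: sin δ = sin ε · sin λ_s = sin 25.19° × sin 145.1° = 0.24352, so δ = +14.094°.
cos H₀ = −tan(-12.6°) tan(+14.094°) = 0.0561, H₀ = 1.5146 rad.
Bracket: H₀ sin φ sin δ + cos φ cos δ sin H₀ = 1.5146×-0.21814×0.24352 + 0.97592×0.96990×0.99842 = -0.080458 + 0.945049 = 0.864591.
Q̄ = (S₀/π) × [bracket] = (589/π) × 0.864591 = 162.10 W/m².
— Configuration B (φ=-28.1°):
cos H₀ = −tan(-28.1°) tan(+13.800°) = 0.1312, H₀ = 1.4393 rad.
Bracket: H₀ sin φ sin δ + cos φ cos δ sin H₀ = 1.4393×-0.47101×0.23853 + 0.88213×0.97113×0.99136 = -0.161705 + 0.849261 = 0.687556.
Q̄ = (S₀/π) × [bracket] = (589/π) × 0.687556 = 128.91 W/m².
Ratio Q̄_A / Q̄_B = 162.10 / 128.91 = 1.257.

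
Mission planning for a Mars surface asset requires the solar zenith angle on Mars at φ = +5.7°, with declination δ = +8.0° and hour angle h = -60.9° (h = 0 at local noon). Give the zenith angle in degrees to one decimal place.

cos θ_z = sin φ sin δ + cos φ cos δ cos h = 0.013823 + 0.479221 = 0.493044.
θ_z = arccos(0.493044) = 60.5°.

θ_z = 60.5°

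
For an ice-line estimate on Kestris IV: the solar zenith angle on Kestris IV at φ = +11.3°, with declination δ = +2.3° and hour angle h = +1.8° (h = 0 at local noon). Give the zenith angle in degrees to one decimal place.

θ_z = 9.2°

cos θ_z = sin φ sin δ + cos φ cos δ cos h = 0.007864 + 0.979341 = 0.987205.
θ_z = arccos(0.987205) = 9.2°.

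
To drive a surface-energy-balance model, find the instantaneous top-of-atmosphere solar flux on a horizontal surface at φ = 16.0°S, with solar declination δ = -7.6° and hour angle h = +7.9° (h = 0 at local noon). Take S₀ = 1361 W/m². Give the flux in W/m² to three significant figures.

1.33e+03 W/m²

cos θ_z = sin φ sin δ + cos φ cos δ cos h = 0.036455 + 0.943775 = 0.980230.
Flux = S₀ · cos θ_z = 1361 × 0.980230 = 1334 W/m².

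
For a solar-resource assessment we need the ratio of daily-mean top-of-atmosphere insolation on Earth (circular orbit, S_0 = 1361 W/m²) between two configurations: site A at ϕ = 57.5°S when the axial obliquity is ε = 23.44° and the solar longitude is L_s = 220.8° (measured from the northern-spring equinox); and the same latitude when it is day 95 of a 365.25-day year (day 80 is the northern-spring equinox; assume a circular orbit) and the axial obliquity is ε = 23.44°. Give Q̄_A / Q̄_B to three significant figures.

Q̄_A / Q̄_B ≈ 2.24

— Configuration A (ϕ=-57.5°):
Solar declination: sin δ = sin ε · sin L_s = sin 23.44° × sin 220.8° = -0.25992, so δ = -15.066°.
cos h₀ = −tan(-57.5°) tan(-15.066°) = -0.4225, h₀ = 2.0070 rad.
Bracket: h₀ sin ϕ sin δ + cos ϕ cos δ sin h₀ = 2.0070×-0.84339×-0.25992 + 0.53730×0.96563×0.90635 = 0.439962 + 0.470244 = 0.910206.
Q̄ = (S_0/π) × [bracket] = (1361/π) × 0.910206 = 394.32 W/m².
— Configuration B (ϕ=-57.5°):
Solar longitude: L_s = 360° × (95 − 80)/365.25 = 14.784°.
sin δ = sin 23.44° × sin 14.784° = 0.10151, so δ = +5.826°.
cos h₀ = −tan(-57.5°) tan(+5.826°) = 0.1602, h₀ = 1.4099 rad.
Bracket: h₀ sin ϕ sin δ + cos ϕ cos δ sin h₀ = 1.4099×-0.84339×0.10151 + 0.53730×0.99483×0.98709 = -0.120705 + 0.527621 = 0.406916.
Q̄ = (S_0/π) × [bracket] = (1361/π) × 0.406916 = 176.28 W/m².
Ratio Q̄_A / Q̄_B = 394.32 / 176.28 = 2.237.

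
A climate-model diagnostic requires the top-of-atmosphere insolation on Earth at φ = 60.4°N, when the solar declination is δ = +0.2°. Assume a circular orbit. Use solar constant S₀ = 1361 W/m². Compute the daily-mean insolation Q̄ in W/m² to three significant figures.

Q̄ ≈ 216 W/m²

cos H₀ = −tan(+60.4°) tan(+0.200°) = -0.0061, H₀ = 1.5769 rad.
Bracket: H₀ sin φ sin δ + cos φ cos δ sin H₀ = 1.5769×0.86949×0.00349 + 0.49394×0.99999×0.99998 = 0.004785 + 0.493925 = 0.498710.
Q̄ = (S₀/π) × [bracket] = (1361/π) × 0.498710 = 216.1 W/m².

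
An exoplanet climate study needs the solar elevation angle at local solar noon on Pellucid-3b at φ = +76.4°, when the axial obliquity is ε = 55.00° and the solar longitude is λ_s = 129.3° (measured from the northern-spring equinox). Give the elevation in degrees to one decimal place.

Solar declination: sin δ = sin ε · sin λ_s = sin 55.00° × sin 129.3° = 0.63389, so δ = +39.338°.
At local noon the hour angle is zero, so the zenith angle equals |φ − δ| = |+76.4° − (+39.338°)| = 37.062°.
Elevation = 90° − 37.062° = 52.9°.

52.9°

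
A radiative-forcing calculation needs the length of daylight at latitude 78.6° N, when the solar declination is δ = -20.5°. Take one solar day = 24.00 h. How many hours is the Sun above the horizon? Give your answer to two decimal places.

cos h₀ = −tan ϕ · tan δ = 1.8543 ≥ 1, so the Sun never rises (polar night) and h₀ = 0.
Daylight = 2h₀/(2π) × 24.00 h = (0.0000/π) × 24.00 = 0.00 h.

0.00 h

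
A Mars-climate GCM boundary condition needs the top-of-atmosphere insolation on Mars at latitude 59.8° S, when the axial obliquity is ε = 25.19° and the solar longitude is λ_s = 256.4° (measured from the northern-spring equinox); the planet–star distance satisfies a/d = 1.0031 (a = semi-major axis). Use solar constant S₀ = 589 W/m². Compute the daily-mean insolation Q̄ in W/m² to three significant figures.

Solar declination: sin δ = sin ε · sin λ_s = sin 25.19° × sin 256.4° = -0.41369, so δ = -24.437°.
cos H₀ = −tan(-59.8°) tan(-24.437°) = -0.7807, H₀ = 2.4666 rad.
Bracket: H₀ sin φ sin δ + cos φ cos δ sin H₀ = 2.4666×-0.86427×-0.41369 + 0.50302×0.91042×0.62488 = 0.881908 + 0.286170 = 1.168078.
Inverse-square distance factor (a/d)² = 1.0031² = 1.006210.
Q̄ = (S₀/π) × 1.006210 × [bracket] = (589/π) × 1.006210 × 1.168078 = 220.4 W/m².

Q̄ ≈ 220 W/m²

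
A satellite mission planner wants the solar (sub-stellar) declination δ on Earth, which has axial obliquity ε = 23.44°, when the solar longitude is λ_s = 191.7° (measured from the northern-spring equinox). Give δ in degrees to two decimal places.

δ = -4.63°

sin δ = sin ε · sin λ_s = sin 23.44° × sin 191.7° = -0.080666.
δ = arcsin(-0.080666) = -4.63°.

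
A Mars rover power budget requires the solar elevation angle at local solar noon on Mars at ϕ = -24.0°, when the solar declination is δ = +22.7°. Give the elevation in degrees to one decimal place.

43.3°

At local noon the hour angle is zero, so the zenith angle equals |ϕ − δ| = |-24.0° − (+22.700°)| = 46.700°.
Elevation = 90° − 46.700° = 43.3°.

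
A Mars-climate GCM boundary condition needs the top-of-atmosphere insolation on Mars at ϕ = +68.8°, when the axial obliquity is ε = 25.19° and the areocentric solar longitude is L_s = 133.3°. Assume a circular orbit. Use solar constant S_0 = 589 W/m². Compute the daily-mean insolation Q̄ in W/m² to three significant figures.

Q̄ ≈ 174 W/m²

sin δ = sin 25.19° × sin 133.3° = 0.30976, so δ = +18.045°.
cos h₀ = −tan(+68.8°) tan(+18.045°) = -0.8399, h₀ = 2.5679 rad.
Bracket: h₀ sin ϕ sin δ + cos ϕ cos δ sin h₀ = 2.5679×0.93232×0.30976 + 0.36162×0.95082×0.54273 = 0.741598 + 0.186610 = 0.928208.
Q̄ = (S_0/π) × [bracket] = (589/π) × 0.928208 = 174.0 W/m².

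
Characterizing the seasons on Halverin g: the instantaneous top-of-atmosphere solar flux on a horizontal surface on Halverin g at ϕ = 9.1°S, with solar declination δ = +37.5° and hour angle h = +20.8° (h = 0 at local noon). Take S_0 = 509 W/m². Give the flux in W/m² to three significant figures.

324 W/m²

cos θ_z = sin ϕ sin δ + cos ϕ cos δ cos h = -0.096281 + 0.732313 = 0.636032.
Flux = S_0 · cos θ_z = 509 × 0.636032 = 323.7 W/m².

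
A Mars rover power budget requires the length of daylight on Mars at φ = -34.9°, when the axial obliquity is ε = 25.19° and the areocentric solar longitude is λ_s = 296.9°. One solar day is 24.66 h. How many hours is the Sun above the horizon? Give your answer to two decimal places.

sin δ = sin 25.19° × sin 296.9° = -0.37957, so δ = -22.307°.
cos H₀ = −tan φ · tan δ = −tan(-34.9°) × tan(-22.307°) = -0.2862, so H₀ = 1.8611 rad = 106.63°.
Daylight = 2H₀/(2π) × 24.66 h = (1.8611/π) × 24.66 = 14.61 h.

14.61 h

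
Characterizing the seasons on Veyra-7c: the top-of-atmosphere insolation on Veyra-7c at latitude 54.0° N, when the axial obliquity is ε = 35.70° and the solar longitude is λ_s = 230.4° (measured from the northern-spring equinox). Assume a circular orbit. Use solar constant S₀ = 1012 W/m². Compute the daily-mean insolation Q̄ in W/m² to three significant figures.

Q̄ ≈ 27.6 W/m²

Solar declination: sin δ = sin ε · sin λ_s = sin 35.70° × sin 230.4° = -0.44963, so δ = -26.720°.
cos H₀ = −tan(+54.0°) tan(-26.720°) = 0.6928, H₀ = 0.8054 rad.
Bracket: H₀ sin φ sin δ + cos φ cos δ sin H₀ = 0.8054×0.80902×-0.44963 + 0.58779×0.89322×0.72109 = -0.292972 + 0.378591 = 0.085619.
Q̄ = (S₀/π) × [bracket] = (1012/π) × 0.085619 = 27.58 W/m².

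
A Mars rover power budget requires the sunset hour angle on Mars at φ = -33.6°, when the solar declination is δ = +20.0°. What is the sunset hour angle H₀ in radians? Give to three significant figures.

cos H₀ = −tan φ · tan δ = −tan(-33.6°) × tan(+20.000°) = 0.2418, so H₀ = 1.3266 rad = 76.01°.

H₀ = 1.33 rad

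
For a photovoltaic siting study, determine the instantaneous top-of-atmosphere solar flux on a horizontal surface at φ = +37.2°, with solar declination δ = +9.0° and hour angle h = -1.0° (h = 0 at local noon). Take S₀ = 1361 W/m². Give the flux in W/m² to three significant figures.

1.20e+03 W/m²

cos θ_z = sin φ sin δ + cos φ cos δ cos h = 0.094580 + 0.786603 = 0.881183.
Flux = S₀ · cos θ_z = 1361 × 0.881183 = 1199 W/m².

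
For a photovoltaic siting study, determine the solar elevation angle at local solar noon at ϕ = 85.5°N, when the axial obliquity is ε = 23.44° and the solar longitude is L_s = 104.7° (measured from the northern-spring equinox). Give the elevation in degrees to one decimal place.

Solar declination: sin δ = sin ε · sin L_s = sin 23.44° × sin 104.7° = 0.38477, so δ = +22.629°.
At local noon the hour angle is zero, so the zenith angle equals |ϕ − δ| = |+85.5° − (+22.629°)| = 62.871°.
Elevation = 90° − 62.871° = 27.1°.

27.1°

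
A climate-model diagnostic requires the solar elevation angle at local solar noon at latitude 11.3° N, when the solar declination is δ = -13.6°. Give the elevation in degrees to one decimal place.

At local noon the hour angle is zero, so the zenith angle equals |φ − δ| = |+11.3° − (-13.600°)| = 24.900°.
Elevation = 90° − 24.900° = 65.1°.

65.1°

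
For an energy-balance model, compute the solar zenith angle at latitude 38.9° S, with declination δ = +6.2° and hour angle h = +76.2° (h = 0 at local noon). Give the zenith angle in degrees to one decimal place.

cos θ_z = sin φ sin δ + cos φ cos δ cos h = -0.067820 + 0.184551 = 0.116731.
θ_z = arccos(0.116731) = 83.3°.

θ_z = 83.3°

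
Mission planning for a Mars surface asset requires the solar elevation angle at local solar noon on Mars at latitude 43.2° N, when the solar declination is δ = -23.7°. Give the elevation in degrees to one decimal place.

At local noon the hour angle is zero, so the zenith angle equals |φ − δ| = |+43.2° − (-23.700°)| = 66.900°.
Elevation = 90° − 66.900° = 23.1°.

23.1°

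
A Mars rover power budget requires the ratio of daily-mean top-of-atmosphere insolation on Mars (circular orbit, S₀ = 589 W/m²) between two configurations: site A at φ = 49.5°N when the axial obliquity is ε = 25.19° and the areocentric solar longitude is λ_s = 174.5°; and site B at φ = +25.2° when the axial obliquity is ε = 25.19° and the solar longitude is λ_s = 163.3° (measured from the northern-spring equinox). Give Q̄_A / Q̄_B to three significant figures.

— Configuration A (φ=+49.5°):
sin δ = sin 25.19° × sin 174.5° = 0.04079, so δ = +2.338°.
cos H₀ = −tan(+49.5°) tan(+2.338°) = -0.0478, H₀ = 1.6186 rad.
Bracket: H₀ sin φ sin δ + cos φ cos δ sin H₀ = 1.6186×0.76041×0.04079 + 0.64945×0.99917×0.99886 = 0.050204 + 0.648171 = 0.698375.
Q̄ = (S₀/π) × [bracket] = (589/π) × 0.698375 = 130.93 W/m².
— Configuration B (φ=+25.2°):
Solar declination: sin δ = sin ε · sin λ_s = sin 25.19° × sin 163.3° = 0.12231, so δ = +7.025°.
cos H₀ = −tan(+25.2°) tan(+7.025°) = -0.0580, H₀ = 1.6288 rad.
Bracket: H₀ sin φ sin δ + cos φ cos δ sin H₀ = 1.6288×0.42578×0.12231 + 0.90483×0.99249×0.99832 = 0.084823 + 0.896526 = 0.981349.
Q̄ = (S₀/π) × [bracket] = (589/π) × 0.981349 = 183.99 W/m².
Ratio Q̄_A / Q̄_B = 130.93 / 183.99 = 0.7116.

Q̄_A / Q̄_B ≈ 0.712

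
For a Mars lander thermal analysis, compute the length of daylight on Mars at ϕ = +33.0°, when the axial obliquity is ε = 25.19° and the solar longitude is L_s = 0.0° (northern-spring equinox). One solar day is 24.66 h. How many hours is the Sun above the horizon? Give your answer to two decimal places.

Solar declination: sin δ = sin ε · sin L_s = sin 25.19° × sin 0.0° = 0.00000, so δ = +0.000°.
cos h₀ = −tan ϕ · tan δ = −tan(+33.0°) × tan(+0.000°) = -0.0000, so h₀ = 1.5708 rad = 90.00°.
Daylight = 2h₀/(2π) × 24.66 h = (1.5708/π) × 24.66 = 12.33 h.

12.33 h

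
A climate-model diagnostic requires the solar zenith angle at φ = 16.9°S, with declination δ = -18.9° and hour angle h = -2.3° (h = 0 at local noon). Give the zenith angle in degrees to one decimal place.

θ_z = 3.0°

cos θ_z = sin φ sin δ + cos φ cos δ cos h = 0.094164 + 0.904498 = 0.998662.
θ_z = arccos(0.998662) = 3.0°.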